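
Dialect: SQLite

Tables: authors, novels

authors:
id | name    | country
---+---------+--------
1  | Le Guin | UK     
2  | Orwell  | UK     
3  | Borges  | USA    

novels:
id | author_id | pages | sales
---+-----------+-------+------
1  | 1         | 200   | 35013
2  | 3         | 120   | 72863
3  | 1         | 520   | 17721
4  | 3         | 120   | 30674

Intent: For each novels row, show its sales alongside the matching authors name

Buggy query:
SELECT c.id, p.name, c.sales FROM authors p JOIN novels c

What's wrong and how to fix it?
Bug: JOIN with no ON clause produces a cartesian product; every novels row pairs with every authors row

Fix: Specify the join condition linking the foreign key to the parent id

Corrected query:
SELECT c.id, p.name, c.sales FROM authors p JOIN novels c ON c.author_id = p.id

Result:
id | name    | sales
---+---------+------
1  | Le Guin | 35013
2  | Borges  | 72863
3  | Le Guin | 17721
4  | Borges  | 30674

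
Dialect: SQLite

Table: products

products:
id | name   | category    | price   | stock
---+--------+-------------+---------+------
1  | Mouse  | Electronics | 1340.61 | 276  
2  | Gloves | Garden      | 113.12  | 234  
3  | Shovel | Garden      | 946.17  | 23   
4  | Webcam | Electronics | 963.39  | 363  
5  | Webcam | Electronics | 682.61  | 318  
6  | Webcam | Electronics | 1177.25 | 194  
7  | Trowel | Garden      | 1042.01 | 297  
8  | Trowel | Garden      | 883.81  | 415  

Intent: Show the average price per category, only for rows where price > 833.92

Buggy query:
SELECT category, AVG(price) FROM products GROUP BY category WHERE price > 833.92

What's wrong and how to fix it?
Bug: Row-level WHERE must come before GROUP BY in the clause order

Fix: Place WHERE between FROM and GROUP BY

Corrected query:
SELECT category, AVG(price) FROM products WHERE price > 833.92 GROUP BY category

Result:
category    | AVG(price) 
------------+------------
Electronics | 1160.416667
Garden      | 957.33     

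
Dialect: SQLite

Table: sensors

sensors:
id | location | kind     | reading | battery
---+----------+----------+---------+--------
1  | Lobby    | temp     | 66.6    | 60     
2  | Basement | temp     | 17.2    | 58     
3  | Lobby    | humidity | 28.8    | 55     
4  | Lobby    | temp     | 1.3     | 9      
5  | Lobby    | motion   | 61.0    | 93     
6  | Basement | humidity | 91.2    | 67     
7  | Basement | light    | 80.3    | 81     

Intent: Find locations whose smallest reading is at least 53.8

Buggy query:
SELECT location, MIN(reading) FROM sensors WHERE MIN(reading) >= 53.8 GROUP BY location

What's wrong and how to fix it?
Bug: MIN() in WHERE is a misuse of aggregate

Fix: Use HAVING for the per-group MIN condition

Corrected query:
SELECT location, MIN(reading) FROM sensors GROUP BY location HAVING MIN(reading) >= 53.8

Result:
(no rows)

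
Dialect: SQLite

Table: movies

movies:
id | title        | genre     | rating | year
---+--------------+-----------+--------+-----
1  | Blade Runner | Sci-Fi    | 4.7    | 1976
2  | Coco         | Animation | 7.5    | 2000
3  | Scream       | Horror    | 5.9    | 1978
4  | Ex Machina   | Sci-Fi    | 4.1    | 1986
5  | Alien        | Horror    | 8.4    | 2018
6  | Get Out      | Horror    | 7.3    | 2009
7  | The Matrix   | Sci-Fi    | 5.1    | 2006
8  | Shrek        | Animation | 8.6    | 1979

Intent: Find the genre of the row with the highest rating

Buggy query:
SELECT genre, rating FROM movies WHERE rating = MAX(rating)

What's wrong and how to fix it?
Bug: MAX(rating) is an aggregate and cannot be used directly in WHERE

Fix: Use a subquery: WHERE rating = (SELECT MAX(rating) FROM movies)

Corrected query:
SELECT genre, rating FROM movies WHERE rating = (SELECT MAX(rating) FROM movies)

Result:
genre     | rating
----------+-------
Animation | 8.6   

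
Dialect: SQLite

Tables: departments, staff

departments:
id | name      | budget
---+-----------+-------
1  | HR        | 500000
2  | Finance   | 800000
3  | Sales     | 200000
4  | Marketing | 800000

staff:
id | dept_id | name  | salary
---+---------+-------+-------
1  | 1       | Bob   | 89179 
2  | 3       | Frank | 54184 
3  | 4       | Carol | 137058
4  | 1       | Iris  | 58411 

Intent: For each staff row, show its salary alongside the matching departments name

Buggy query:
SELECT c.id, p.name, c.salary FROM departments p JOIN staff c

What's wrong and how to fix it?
Bug: Missing join condition: each staff row is matched to all departments rows instead of just its own

Fix: Add ON c.dept_id = p.id to the JOIN

Corrected query:
SELECT c.id, p.name, c.salary FROM departments p JOIN staff c ON c.dept_id = p.id

Result:
id | name      | salary
---+-----------+-------
1  | HR        | 89179 
2  | Sales     | 54184 
3  | Marketing | 137058
4  | HR        | 58411 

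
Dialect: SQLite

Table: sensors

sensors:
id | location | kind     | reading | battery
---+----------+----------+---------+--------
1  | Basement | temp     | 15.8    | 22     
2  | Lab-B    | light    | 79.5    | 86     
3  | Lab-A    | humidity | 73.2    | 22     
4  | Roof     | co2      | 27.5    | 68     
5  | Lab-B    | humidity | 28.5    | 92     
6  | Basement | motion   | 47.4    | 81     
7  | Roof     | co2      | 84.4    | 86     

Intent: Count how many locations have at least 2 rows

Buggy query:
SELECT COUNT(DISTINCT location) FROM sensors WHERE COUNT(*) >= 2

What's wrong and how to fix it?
Bug: WHERE filters individual rows, not groups, so a group-level COUNT is invalid there

Fix: Use a subquery that GROUPs and filters with HAVING, then count its rows

Corrected query:
SELECT COUNT(*) FROM (SELECT location FROM sensors GROUP BY location HAVING COUNT(*) >= 2)

Result:
COUNT(*)
--------
3       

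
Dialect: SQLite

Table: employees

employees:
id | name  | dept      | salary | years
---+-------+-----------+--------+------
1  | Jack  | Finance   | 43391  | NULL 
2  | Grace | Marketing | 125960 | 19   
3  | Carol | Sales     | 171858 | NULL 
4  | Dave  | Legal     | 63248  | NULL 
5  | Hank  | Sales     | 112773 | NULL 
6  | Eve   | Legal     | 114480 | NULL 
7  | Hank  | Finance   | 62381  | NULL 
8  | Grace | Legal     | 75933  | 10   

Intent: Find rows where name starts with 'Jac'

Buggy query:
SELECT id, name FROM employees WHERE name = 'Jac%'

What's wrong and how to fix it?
Bug: '=' compares the literal string including the % character; pattern matching needs LIKE

Fix: Replace '=' with LIKE so 'Jac%' is treated as a pattern

Corrected query:
SELECT id, name FROM employees WHERE name LIKE 'Jac%'

Result:
id | name
---+-----
1  | Jack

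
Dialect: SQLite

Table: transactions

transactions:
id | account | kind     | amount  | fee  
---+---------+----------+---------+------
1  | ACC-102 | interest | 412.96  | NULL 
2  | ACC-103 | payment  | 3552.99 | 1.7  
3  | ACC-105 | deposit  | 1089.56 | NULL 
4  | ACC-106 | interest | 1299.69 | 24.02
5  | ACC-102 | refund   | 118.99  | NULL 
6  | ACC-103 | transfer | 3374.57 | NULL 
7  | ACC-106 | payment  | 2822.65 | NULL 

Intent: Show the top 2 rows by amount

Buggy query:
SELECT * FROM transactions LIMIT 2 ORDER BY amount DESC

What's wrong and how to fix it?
Bug: ORDER BY cannot follow LIMIT; LIMIT is the final clause

Fix: Sort with ORDER BY, then apply LIMIT

Corrected query:
SELECT * FROM transactions ORDER BY amount DESC LIMIT 2

Result:
id | account | kind     | amount  | fee 
---+---------+----------+---------+-----
2  | ACC-103 | payment  | 3552.99 | 1.7 
6  | ACC-103 | transfer | 3374.57 | NULL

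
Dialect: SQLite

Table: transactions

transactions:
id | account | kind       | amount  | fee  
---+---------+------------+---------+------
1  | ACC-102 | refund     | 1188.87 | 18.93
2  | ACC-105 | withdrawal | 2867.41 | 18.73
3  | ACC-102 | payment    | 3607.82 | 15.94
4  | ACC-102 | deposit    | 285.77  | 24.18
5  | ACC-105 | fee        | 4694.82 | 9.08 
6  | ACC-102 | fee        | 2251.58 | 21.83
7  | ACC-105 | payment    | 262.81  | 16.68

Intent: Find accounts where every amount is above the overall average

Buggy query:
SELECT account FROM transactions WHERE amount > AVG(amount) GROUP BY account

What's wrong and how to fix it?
Bug: AVG() is an aggregate; it can't sit directly in WHERE

Fix: Compute the overall average in a scalar subquery and compare each group's MIN against it in HAVING

Corrected query:
SELECT account FROM transactions GROUP BY account HAVING MIN(amount) > (SELECT AVG(amount) FROM transactions)

Result:
(no rows)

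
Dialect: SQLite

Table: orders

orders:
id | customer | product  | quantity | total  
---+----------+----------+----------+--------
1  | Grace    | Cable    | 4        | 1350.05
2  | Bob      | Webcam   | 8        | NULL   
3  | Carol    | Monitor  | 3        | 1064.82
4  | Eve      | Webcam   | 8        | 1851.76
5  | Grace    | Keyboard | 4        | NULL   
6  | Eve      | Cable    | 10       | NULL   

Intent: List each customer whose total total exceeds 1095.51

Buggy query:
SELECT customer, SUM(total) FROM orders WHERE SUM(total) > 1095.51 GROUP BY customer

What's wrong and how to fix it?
Bug: SUM(total) is an aggregate, but WHERE filters rows before aggregation

Fix: Move the aggregate condition to a HAVING clause

Corrected query:
SELECT customer, SUM(total) FROM orders GROUP BY customer HAVING SUM(total) > 1095.51

Result:
customer | SUM(total)
---------+-----------
Eve      | 1851.76   
Grace    | 1350.05   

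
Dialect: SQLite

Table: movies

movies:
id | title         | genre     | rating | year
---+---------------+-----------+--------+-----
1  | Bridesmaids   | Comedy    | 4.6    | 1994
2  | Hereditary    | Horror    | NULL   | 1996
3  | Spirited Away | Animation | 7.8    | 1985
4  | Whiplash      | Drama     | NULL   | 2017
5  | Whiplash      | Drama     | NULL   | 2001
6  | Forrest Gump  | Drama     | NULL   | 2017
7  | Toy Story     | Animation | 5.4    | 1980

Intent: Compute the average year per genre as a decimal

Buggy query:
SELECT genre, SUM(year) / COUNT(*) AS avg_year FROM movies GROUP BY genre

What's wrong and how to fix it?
Bug: SUM(year) and COUNT(*) are both integers; the division truncates the fractional part

Fix: Multiply by 1.0 (or CAST to REAL) to force floating-point division

Corrected query:
SELECT genre, SUM(year) * 1.0 / COUNT(*) AS avg_year FROM movies GROUP BY genre

Result:
genre     | avg_year   
----------+------------
Animation | 1982.5     
Comedy    | 1994       
Drama     | 2011.666667
Horror    | 1996       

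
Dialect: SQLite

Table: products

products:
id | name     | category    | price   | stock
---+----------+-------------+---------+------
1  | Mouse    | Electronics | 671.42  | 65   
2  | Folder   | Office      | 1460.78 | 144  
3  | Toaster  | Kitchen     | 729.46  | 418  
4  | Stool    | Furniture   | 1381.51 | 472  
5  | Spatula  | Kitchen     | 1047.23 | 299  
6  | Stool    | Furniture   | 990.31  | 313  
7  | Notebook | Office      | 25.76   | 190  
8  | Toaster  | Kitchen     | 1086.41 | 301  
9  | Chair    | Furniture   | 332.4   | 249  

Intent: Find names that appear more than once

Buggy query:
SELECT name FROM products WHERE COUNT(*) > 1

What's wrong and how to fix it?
Bug: WHERE can't reference COUNT(*); aggregates are computed after WHERE

Fix: Group first, then use HAVING for the count condition

Corrected query:
SELECT name FROM products GROUP BY name HAVING COUNT(*) > 1

Result:
name   
-------
Stool  
Toaster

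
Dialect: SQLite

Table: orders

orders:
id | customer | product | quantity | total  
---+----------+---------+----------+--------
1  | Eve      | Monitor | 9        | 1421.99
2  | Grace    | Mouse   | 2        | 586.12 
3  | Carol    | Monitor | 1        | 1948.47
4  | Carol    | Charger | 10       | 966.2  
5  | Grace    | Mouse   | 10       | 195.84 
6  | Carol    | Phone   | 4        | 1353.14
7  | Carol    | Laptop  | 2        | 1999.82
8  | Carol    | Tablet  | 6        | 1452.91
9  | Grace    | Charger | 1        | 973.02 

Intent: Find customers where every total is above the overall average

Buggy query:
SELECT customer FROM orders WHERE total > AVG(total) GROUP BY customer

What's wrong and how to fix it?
Bug: AVG() is an aggregate; it can't sit directly in WHERE

Fix: Use a subquery for AVG and a HAVING MIN(...) filter so the condition holds for every row in the group

Corrected query:
SELECT customer FROM orders GROUP BY customer HAVING MIN(total) > (SELECT AVG(total) FROM orders)

Result:
customer
--------
Eve     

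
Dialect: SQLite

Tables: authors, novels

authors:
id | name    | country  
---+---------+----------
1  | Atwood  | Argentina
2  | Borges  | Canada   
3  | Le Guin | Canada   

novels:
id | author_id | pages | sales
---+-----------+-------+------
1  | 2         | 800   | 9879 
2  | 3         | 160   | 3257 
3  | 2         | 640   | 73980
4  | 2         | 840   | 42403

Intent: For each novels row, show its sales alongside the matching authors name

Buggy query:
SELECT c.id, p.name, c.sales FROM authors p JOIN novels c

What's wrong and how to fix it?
Bug: Missing join condition: each novels row is matched to all authors rows instead of just its own

Fix: Specify the join condition linking the foreign key to the parent id

Corrected query:
SELECT c.id, p.name, c.sales FROM authors p JOIN novels c ON c.author_id = p.id

Result:
id | name    | sales
---+---------+------
1  | Borges  | 9879 
2  | Le Guin | 3257 
3  | Borges  | 73980
4  | Borges  | 42403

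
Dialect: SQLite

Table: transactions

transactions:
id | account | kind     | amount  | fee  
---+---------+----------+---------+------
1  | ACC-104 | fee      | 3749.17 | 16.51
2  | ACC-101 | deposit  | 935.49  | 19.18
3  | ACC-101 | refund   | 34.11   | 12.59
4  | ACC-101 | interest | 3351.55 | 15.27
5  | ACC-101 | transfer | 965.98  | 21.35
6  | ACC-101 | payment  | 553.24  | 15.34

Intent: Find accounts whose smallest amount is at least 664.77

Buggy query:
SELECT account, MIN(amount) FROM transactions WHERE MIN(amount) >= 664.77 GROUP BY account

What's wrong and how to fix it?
Bug: Aggregates like MIN are computed per group after WHERE runs

Fix: Use HAVING for the per-group MIN condition

Corrected query:
SELECT account, MIN(amount) FROM transactions GROUP BY account HAVING MIN(amount) >= 664.77

Result:
account | MIN(amount)
--------+------------
ACC-104 | 3749.17    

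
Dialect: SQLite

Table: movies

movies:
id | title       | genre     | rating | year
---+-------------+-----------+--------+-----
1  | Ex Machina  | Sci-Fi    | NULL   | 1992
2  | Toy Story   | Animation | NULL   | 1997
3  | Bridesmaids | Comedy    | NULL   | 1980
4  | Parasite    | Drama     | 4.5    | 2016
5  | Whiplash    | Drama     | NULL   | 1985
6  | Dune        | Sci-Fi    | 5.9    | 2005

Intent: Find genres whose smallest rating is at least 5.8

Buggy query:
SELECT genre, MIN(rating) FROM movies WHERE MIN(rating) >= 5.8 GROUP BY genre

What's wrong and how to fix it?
Bug: MIN() in WHERE is a misuse of aggregate

Fix: Use HAVING for the per-group MIN condition

Corrected query:
SELECT genre, MIN(rating) FROM movies GROUP BY genre HAVING MIN(rating) >= 5.8

Result:
genre  | MIN(rating)
-------+------------
Sci-Fi | 5.9        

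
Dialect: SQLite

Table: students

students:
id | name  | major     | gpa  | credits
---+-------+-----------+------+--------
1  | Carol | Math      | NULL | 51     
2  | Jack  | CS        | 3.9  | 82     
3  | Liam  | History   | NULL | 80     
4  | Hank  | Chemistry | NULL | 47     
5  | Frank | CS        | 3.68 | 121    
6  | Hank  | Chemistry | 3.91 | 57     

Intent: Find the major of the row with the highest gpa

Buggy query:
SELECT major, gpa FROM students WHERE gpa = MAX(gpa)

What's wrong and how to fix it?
Bug: MAX(gpa) is an aggregate and cannot be used directly in WHERE

Fix: Use a subquery: WHERE gpa = (SELECT MAX(gpa) FROM students)

Corrected query:
SELECT major, gpa FROM students WHERE gpa = (SELECT MAX(gpa) FROM students)

Result:
major     | gpa 
----------+-----
Chemistry | 3.91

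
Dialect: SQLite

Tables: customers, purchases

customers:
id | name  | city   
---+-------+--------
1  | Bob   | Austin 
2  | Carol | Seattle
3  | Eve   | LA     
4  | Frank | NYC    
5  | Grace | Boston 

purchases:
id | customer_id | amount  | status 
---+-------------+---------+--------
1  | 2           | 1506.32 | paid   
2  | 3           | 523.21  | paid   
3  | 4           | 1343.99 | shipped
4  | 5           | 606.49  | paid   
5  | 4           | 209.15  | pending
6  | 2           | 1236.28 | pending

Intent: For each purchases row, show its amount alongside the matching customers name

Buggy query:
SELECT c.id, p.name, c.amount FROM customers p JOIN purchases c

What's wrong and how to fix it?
Bug: JOIN with no ON clause produces a cartesian product; every purchases row pairs with every customers row

Fix: Add ON c.customer_id = p.id to the JOIN

Corrected query:
SELECT c.id, p.name, c.amount FROM customers p JOIN purchases c ON c.customer_id = p.id

Result:
id | name  | amount 
---+-------+--------
1  | Carol | 1506.32
2  | Eve   | 523.21 
3  | Frank | 1343.99
4  | Grace | 606.49 
5  | Frank | 209.15 
6  | Carol | 1236.28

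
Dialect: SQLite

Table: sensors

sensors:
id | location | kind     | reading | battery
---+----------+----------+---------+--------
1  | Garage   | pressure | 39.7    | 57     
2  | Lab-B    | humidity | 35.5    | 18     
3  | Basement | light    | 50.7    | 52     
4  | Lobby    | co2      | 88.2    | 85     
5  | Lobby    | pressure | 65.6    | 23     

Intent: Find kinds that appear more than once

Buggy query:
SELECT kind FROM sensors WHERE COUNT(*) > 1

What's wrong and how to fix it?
Bug: COUNT(*) is an aggregate and cannot be used in WHERE

Fix: GROUP BY kind, then filter groups with HAVING COUNT(*) > 1

Corrected query:
SELECT kind FROM sensors GROUP BY kind HAVING COUNT(*) > 1

Result:
kind    
--------
pressure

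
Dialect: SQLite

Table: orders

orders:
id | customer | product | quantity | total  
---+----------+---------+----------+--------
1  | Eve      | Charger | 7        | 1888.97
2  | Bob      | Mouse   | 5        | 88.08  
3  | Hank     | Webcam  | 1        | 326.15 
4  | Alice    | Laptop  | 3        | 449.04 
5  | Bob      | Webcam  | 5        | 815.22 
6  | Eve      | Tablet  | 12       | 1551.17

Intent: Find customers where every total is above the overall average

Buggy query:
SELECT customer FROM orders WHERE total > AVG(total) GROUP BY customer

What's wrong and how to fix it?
Bug: AVG() is an aggregate; it can't sit directly in WHERE

Fix: Use a subquery for AVG and a HAVING MIN(...) filter so the condition holds for every row in the group

Corrected query:
SELECT customer FROM orders GROUP BY customer HAVING MIN(total) > (SELECT AVG(total) FROM orders)

Result:
customer
--------
Eve     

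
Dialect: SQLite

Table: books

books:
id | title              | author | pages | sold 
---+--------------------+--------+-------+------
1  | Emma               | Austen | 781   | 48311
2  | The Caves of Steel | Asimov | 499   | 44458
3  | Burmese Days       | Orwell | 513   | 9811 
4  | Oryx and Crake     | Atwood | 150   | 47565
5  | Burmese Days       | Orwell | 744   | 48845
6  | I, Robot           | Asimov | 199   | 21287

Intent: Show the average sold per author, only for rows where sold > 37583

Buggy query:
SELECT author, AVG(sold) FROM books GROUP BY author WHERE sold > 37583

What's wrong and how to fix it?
Bug: Row-level WHERE must come before GROUP BY in the clause order

Fix: Move the WHERE clause before GROUP BY

Corrected query:
SELECT author, AVG(sold) FROM books WHERE sold > 37583 GROUP BY author

Result:
author | AVG(sold)
-------+----------
Asimov | 44458    
Atwood | 47565    
Austen | 48311    
Orwell | 48845    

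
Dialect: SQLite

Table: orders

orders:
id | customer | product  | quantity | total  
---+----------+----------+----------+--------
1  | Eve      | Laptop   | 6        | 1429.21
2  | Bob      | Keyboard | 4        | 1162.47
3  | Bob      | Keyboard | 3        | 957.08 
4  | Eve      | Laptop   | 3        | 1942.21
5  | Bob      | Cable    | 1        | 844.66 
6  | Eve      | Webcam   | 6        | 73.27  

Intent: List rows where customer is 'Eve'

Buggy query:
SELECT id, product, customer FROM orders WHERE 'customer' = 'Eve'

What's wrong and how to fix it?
Bug: Single quotes denote string literals in SQL; the column name is being compared as a constant string

Fix: Reference the column as customer without single quotes

Corrected query:
SELECT id, product, customer FROM orders WHERE customer = 'Eve'

Result:
id | product | customer
---+---------+---------
1  | Laptop  | Eve     
4  | Laptop  | Eve     
6  | Webcam  | Eve     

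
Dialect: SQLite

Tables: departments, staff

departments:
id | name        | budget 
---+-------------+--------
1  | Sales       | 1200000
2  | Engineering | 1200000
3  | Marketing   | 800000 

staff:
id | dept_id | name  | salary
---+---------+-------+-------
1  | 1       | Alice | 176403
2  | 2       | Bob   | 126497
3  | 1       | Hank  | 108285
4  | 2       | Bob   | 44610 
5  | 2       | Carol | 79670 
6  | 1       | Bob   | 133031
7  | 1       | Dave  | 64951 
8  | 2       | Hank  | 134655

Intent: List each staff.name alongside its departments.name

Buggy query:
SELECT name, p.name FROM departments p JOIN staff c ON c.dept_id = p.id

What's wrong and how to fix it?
Bug: 'name' exists in both joined tables, so the database can't tell which one is meant

Fix: Qualify the column with its table alias (c.name)

Corrected query:
SELECT c.name, p.name FROM departments p JOIN staff c ON c.dept_id = p.id

Result:
name  | name       
------+------------
Alice | Sales      
Bob   | Engineering
Hank  | Sales      
Bob   | Engineering
Carol | Engineering
Bob   | Sales      
Dave  | Sales      
Hank  | Engineering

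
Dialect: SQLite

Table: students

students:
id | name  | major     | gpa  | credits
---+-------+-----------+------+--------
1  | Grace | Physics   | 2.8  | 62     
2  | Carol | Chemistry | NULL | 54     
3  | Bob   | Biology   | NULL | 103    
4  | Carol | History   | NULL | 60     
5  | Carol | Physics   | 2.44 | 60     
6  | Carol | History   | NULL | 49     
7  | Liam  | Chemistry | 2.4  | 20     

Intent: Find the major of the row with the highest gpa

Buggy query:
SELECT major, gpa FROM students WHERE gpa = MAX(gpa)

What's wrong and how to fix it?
Bug: WHERE is evaluated per row; an aggregate over the whole table isn't defined there

Fix: Use a subquery: WHERE gpa = (SELECT MAX(gpa) FROM students)

Corrected query:
SELECT major, gpa FROM students WHERE gpa = (SELECT MAX(gpa) FROM students)

Result:
major   | gpa
--------+----
Physics | 2.8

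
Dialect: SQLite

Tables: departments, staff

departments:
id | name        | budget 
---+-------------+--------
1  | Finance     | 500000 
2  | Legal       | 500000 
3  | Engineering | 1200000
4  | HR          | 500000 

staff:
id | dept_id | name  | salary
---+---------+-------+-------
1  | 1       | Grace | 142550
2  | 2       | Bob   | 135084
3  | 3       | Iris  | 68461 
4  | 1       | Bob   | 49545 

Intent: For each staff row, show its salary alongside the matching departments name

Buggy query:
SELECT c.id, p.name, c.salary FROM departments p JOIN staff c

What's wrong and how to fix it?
Bug: JOIN with no ON clause produces a cartesian product; every staff row pairs with every departments row

Fix: Specify the join condition linking the foreign key to the parent id

Corrected query:
SELECT c.id, p.name, c.salary FROM departments p JOIN staff c ON c.dept_id = p.id

Result:
id | name        | salary
---+-------------+-------
1  | Finance     | 142550
2  | Legal       | 135084
3  | Engineering | 68461 
4  | Finance     | 49545 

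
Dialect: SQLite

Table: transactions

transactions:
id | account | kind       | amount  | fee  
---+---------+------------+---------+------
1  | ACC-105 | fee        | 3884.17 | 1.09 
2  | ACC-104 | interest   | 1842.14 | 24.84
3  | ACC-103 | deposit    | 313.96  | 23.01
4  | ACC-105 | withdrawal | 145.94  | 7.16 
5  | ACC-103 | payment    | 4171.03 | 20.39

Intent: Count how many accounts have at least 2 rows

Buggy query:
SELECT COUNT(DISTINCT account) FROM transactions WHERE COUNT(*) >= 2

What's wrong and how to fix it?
Bug: WHERE filters individual rows, not groups, so a group-level COUNT is invalid there

Fix: Use a subquery that GROUPs and filters with HAVING, then count its rows

Corrected query:
SELECT COUNT(*) FROM (SELECT account FROM transactions GROUP BY account HAVING COUNT(*) >= 2)

Result:
COUNT(*)
--------
2       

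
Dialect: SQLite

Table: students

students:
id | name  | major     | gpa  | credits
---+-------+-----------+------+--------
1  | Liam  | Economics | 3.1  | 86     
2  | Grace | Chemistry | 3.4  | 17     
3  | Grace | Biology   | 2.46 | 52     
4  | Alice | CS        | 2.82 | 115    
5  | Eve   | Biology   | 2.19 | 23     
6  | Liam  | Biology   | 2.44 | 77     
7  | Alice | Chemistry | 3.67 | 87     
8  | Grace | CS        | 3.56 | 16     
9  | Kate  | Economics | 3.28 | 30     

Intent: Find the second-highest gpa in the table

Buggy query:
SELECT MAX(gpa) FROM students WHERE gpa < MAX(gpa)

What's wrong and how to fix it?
Bug: MAX(gpa) on the right of the comparison is an aggregate-in-WHERE error

Fix: Compute the overall MAX in a subquery, then take MAX of rows below it

Corrected query:
SELECT MAX(gpa) FROM students WHERE gpa < (SELECT MAX(gpa) FROM students)

Result:
MAX(gpa)
--------
3.56    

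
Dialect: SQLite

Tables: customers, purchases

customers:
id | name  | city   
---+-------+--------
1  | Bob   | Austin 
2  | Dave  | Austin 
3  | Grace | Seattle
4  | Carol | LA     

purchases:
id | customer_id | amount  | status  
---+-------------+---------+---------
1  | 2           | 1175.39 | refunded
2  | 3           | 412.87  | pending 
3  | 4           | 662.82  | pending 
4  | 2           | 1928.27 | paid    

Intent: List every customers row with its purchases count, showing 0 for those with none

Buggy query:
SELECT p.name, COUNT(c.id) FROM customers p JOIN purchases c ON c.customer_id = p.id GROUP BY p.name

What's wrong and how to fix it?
Bug: INNER JOIN drops customers rows that have no matching purchases rows

Fix: Use LEFT JOIN so parents without children still appear (COUNT(c.id) gives 0)

Corrected query:
SELECT p.name, COUNT(c.id) FROM customers p LEFT JOIN purchases c ON c.customer_id = p.id GROUP BY p.name

Result:
name  | COUNT(c.id)
------+------------
Bob   | 0          
Carol | 1          
Dave  | 2          
Grace | 1          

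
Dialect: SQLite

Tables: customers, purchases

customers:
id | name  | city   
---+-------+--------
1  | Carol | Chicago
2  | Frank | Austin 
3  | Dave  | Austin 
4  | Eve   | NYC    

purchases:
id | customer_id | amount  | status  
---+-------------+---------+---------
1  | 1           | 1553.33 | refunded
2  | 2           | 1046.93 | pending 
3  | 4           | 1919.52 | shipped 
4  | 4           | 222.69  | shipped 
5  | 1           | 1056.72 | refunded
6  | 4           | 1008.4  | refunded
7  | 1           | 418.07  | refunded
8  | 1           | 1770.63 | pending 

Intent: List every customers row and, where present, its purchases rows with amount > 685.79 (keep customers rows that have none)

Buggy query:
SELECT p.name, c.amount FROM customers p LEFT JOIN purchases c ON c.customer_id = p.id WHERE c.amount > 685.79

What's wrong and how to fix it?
Bug: Filtering c.amount in WHERE discards the NULL rows produced by LEFT JOIN, turning it into an inner join

Fix: Move the right-table condition into the ON clause so unmatched parents are kept

Corrected query:
SELECT p.name, c.amount FROM customers p LEFT JOIN purchases c ON c.customer_id = p.id AND c.amount > 685.79

Result:
name  | amount 
------+--------
Carol | 1056.72
Carol | 1553.33
Carol | 1770.63
Frank | 1046.93
Dave  | NULL   
Eve   | 1008.4 
Eve   | 1919.52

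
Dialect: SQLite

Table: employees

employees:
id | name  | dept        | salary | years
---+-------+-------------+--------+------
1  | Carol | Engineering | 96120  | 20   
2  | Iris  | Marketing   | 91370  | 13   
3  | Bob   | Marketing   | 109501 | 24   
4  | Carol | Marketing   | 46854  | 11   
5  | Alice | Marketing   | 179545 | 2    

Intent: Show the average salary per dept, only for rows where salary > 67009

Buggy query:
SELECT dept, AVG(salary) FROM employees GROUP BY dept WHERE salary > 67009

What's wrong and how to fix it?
Bug: Row-level WHERE must come before GROUP BY in the clause order

Fix: Place WHERE between FROM and GROUP BY

Corrected query:
SELECT dept, AVG(salary) FROM employees WHERE salary > 67009 GROUP BY dept

Result:
dept        | AVG(salary)  
------------+--------------
Engineering | 96120        
Marketing   | 126805.333333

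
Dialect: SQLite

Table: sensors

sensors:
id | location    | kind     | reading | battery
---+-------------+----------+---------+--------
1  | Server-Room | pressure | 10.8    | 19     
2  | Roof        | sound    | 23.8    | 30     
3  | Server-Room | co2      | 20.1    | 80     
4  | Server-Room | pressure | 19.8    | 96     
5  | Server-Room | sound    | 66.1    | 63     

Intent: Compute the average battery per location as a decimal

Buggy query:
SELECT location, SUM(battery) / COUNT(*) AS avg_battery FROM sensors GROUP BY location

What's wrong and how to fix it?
Bug: Both operands are integers, so '/' performs integer division and truncates

Fix: Multiply by 1.0 (or CAST to REAL) to force floating-point division

Corrected query:
SELECT location, SUM(battery) * 1.0 / COUNT(*) AS avg_battery FROM sensors GROUP BY location

Result:
location    | avg_battery
------------+------------
Roof        | 30         
Server-Room | 64.5       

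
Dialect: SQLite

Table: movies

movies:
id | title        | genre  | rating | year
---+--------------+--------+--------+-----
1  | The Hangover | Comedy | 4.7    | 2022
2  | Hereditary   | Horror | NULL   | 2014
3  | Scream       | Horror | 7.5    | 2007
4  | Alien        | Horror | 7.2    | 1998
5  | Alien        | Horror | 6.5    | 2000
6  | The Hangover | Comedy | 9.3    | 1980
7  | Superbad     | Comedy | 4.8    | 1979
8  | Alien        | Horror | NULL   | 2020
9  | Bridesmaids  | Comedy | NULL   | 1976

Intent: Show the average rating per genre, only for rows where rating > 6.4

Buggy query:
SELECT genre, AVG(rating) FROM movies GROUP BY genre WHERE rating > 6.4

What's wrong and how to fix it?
Bug: WHERE cannot follow GROUP BY

Fix: Move the WHERE clause before GROUP BY

Corrected query:
SELECT genre, AVG(rating) FROM movies WHERE rating > 6.4 GROUP BY genre

Result:
genre  | AVG(rating)
-------+------------
Comedy | 9.3        
Horror | 7.066667   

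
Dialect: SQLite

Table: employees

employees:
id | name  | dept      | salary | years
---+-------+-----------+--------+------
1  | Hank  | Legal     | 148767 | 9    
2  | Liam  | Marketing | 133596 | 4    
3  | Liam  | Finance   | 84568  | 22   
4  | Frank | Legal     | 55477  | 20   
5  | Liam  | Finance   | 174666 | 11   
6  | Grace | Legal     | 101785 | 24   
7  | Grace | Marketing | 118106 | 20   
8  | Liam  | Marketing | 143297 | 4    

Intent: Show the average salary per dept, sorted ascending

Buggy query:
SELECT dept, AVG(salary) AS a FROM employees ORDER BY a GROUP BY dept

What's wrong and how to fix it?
Bug: ORDER BY appears before GROUP BY; SQL clause order requires GROUP BY first

Fix: Reorder: SELECT … FROM … GROUP BY … ORDER BY …

Corrected query:
SELECT dept, AVG(salary) AS a FROM employees GROUP BY dept ORDER BY a

Result:
dept      | a            
----------+--------------
Legal     | 102009.666667
Finance   | 129617       
Marketing | 131666.333333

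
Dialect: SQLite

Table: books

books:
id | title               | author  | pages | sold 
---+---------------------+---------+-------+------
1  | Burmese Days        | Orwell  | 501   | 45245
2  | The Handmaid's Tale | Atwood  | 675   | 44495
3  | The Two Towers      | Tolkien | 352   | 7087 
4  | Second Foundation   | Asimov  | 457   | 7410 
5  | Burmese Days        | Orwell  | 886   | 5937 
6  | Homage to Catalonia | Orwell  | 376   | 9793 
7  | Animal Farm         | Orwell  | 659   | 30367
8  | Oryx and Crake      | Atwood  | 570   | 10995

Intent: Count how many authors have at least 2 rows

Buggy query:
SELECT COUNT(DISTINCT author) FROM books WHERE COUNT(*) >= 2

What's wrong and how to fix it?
Bug: COUNT(*) cannot appear in WHERE; the per-group count doesn't exist yet

Fix: Use a subquery that GROUPs and filters with HAVING, then count its rows

Corrected query:
SELECT COUNT(*) FROM (SELECT author FROM books GROUP BY author HAVING COUNT(*) >= 2)

Result:
COUNT(*)
--------
2       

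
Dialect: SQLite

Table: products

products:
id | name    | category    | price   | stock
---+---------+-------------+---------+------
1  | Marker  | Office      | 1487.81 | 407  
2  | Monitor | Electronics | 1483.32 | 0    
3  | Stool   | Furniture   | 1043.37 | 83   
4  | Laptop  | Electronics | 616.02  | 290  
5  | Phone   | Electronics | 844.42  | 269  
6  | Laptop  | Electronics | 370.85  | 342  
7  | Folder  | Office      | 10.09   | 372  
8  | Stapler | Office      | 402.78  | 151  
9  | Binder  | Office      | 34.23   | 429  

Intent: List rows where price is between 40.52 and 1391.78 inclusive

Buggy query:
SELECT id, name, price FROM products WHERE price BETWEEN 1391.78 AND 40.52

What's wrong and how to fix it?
Bug: BETWEEN expects the lower bound first; with 1391.78 AND 40.52 the range is empty

Fix: Swap the bounds so the smaller value comes first

Corrected query:
SELECT id, name, price FROM products WHERE price BETWEEN 40.52 AND 1391.78

Result:
id | name    | price  
---+---------+--------
3  | Stool   | 1043.37
4  | Laptop  | 616.02 
5  | Phone   | 844.42 
6  | Laptop  | 370.85 
8  | Stapler | 402.78 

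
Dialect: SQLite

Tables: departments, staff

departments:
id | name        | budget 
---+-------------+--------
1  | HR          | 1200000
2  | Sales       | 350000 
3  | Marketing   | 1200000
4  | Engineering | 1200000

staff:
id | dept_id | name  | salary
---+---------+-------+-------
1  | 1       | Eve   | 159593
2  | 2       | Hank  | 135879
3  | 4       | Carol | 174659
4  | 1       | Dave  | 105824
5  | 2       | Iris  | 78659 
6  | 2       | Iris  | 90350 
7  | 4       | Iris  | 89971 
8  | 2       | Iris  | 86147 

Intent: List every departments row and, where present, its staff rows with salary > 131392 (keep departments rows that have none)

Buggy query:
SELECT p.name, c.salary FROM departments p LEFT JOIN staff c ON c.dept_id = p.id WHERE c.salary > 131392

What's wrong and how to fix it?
Bug: A WHERE condition on the right-hand table after LEFT JOIN drops unmatched parents

Fix: Put 'c.salary > 131392' in the JOIN's ON clause instead of WHERE

Corrected query:
SELECT p.name, c.salary FROM departments p LEFT JOIN staff c ON c.dept_id = p.id AND c.salary > 131392

Result:
name        | salary
------------+-------
HR          | 159593
Sales       | 135879
Marketing   | NULL  
Engineering | 174659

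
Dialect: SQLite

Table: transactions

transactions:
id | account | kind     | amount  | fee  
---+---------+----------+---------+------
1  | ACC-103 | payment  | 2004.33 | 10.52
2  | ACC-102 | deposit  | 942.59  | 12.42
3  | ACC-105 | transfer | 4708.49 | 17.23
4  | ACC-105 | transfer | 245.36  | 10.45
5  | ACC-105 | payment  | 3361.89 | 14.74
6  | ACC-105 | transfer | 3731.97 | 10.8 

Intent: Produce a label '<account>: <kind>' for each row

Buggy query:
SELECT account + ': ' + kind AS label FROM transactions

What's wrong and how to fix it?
Bug: '+' is numeric addition; on text columns SQLite converts them to 0 instead of concatenating

Fix: Replace + with || to concatenate text

Corrected query:
SELECT account || ': ' || kind AS label FROM transactions

Result:
label            
-----------------
ACC-103: payment 
ACC-102: deposit 
ACC-105: transfer
ACC-105: transfer
ACC-105: payment 
ACC-105: transfer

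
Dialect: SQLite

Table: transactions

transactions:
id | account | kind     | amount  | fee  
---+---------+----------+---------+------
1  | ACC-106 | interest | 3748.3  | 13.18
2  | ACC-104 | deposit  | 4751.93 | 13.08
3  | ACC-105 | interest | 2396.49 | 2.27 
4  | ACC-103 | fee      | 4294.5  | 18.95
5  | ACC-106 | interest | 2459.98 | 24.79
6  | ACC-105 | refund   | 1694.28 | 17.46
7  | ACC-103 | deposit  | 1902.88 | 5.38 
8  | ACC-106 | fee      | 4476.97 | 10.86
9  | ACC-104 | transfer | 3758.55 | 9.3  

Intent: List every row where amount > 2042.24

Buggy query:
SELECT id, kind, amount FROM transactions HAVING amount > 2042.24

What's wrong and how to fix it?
Bug: This is a non-aggregate query (no GROUP BY, no aggregates), so in SQLite the HAVING clause is invalid here; a row-level condition belongs in WHERE

Fix: Replace HAVING with WHERE since the condition applies to individual rows

Corrected query:
SELECT id, kind, amount FROM transactions WHERE amount > 2042.24

Result:
id | kind     | amount 
---+----------+--------
1  | interest | 3748.3 
2  | deposit  | 4751.93
3  | interest | 2396.49
4  | fee      | 4294.5 
5  | interest | 2459.98
8  | fee      | 4476.97
9  | transfer | 3758.55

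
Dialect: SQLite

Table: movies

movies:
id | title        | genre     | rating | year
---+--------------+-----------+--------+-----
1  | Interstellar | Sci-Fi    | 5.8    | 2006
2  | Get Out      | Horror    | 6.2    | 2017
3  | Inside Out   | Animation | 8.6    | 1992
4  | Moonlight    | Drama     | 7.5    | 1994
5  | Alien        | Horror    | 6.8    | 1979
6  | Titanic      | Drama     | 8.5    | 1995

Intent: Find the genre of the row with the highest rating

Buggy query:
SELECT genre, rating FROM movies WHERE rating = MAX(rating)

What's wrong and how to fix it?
Bug: MAX(rating) is an aggregate and cannot be used directly in WHERE

Fix: Wrap MAX in a scalar subquery so WHERE compares against a single value

Corrected query:
SELECT genre, rating FROM movies WHERE rating = (SELECT MAX(rating) FROM movies)

Result:
genre     | rating
----------+-------
Animation | 8.6   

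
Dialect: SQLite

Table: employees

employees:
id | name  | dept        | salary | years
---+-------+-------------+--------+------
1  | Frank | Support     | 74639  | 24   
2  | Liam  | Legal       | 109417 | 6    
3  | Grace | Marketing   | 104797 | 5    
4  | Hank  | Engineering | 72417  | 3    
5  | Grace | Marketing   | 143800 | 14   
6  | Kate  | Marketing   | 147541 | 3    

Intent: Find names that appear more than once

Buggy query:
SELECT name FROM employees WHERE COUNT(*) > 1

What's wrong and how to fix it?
Bug: WHERE can't reference COUNT(*); aggregates are computed after WHERE

Fix: GROUP BY name, then filter groups with HAVING COUNT(*) > 1

Corrected query:
SELECT name FROM employees GROUP BY name HAVING COUNT(*) > 1

Result:
name 
-----
Grace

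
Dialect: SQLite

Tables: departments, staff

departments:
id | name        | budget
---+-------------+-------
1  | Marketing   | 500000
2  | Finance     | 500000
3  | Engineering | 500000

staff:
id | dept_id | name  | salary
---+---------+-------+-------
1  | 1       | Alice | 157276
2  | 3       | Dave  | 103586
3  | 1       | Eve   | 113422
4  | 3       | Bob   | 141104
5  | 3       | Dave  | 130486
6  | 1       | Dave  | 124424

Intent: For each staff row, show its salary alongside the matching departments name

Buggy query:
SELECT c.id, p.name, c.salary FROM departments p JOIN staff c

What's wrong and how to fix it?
Bug: Missing join condition: each staff row is matched to all departments rows instead of just its own

Fix: Add ON c.dept_id = p.id to the JOIN

Corrected query:
SELECT c.id, p.name, c.salary FROM departments p JOIN staff c ON c.dept_id = p.id

Result:
id | name        | salary
---+-------------+-------
1  | Marketing   | 157276
2  | Engineering | 103586
3  | Marketing   | 113422
4  | Engineering | 141104
5  | Engineering | 130486
6  | Marketing   | 124424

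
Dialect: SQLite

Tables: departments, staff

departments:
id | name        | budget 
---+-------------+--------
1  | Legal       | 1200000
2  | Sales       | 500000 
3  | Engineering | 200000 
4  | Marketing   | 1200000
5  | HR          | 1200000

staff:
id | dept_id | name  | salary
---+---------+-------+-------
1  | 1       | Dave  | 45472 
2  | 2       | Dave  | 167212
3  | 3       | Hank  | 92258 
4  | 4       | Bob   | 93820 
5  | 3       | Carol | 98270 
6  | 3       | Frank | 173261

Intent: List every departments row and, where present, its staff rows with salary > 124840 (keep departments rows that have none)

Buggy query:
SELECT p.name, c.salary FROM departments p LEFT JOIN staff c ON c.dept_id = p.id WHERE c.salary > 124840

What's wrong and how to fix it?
Bug: Filtering c.salary in WHERE discards the NULL rows produced by LEFT JOIN, turning it into an inner join

Fix: Put 'c.salary > 124840' in the JOIN's ON clause instead of WHERE

Corrected query:
SELECT p.name, c.salary FROM departments p LEFT JOIN staff c ON c.dept_id = p.id AND c.salary > 124840

Result:
name        | salary
------------+-------
Legal       | NULL  
Sales       | 167212
Engineering | 173261
Marketing   | NULL  
HR          | NULL  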